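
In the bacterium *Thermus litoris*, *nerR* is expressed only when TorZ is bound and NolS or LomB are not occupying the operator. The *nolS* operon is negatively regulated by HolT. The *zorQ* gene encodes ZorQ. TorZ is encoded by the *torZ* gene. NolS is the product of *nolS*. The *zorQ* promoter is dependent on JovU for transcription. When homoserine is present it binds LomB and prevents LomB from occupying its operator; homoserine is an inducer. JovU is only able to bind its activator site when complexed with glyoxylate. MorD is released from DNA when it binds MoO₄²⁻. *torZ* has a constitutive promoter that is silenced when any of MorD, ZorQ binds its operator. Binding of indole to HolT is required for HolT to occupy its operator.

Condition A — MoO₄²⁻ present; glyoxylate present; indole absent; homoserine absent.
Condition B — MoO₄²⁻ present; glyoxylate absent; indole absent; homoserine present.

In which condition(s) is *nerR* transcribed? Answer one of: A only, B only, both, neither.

Condition A:
MoO₄²⁻ is present, so MorD is inactive.
Glyoxylate is present, so JovU is active.
No repressor is bound and JovU is active, so *zorQ* is transcribed.
So ZorQ is produced and active.
With repressor ZorQ bound, *torZ* is not transcribed.
So TorZ is not produced.
Indole is absent, so HolT is inactive.
With no repressor bound, *nolS* is transcribed.
So NolS is produced and active.
Homoserine is absent, so LomB is active.
With repressor NolS bound, *nerR* is not transcribed.
→ *nerR* is OFF in A.
Condition B:
MoO₄²⁻ is present, so MorD is inactive.
Glyoxylate is absent, so JovU is inactive.
Required activator JovU is absent, so *zorQ* is not transcribed.
So ZorQ is not produced.
With no repressor bound, *torZ* is transcribed.
So TorZ is produced and active.
Indole is absent, so HolT is inactive.
With no repressor bound, *nolS* is transcribed.
So NolS is produced and active.
Homoserine is present, so LomB is inactive.
With repressor NolS bound, *nerR* is not transcribed.
→ *nerR* is OFF in B.

neither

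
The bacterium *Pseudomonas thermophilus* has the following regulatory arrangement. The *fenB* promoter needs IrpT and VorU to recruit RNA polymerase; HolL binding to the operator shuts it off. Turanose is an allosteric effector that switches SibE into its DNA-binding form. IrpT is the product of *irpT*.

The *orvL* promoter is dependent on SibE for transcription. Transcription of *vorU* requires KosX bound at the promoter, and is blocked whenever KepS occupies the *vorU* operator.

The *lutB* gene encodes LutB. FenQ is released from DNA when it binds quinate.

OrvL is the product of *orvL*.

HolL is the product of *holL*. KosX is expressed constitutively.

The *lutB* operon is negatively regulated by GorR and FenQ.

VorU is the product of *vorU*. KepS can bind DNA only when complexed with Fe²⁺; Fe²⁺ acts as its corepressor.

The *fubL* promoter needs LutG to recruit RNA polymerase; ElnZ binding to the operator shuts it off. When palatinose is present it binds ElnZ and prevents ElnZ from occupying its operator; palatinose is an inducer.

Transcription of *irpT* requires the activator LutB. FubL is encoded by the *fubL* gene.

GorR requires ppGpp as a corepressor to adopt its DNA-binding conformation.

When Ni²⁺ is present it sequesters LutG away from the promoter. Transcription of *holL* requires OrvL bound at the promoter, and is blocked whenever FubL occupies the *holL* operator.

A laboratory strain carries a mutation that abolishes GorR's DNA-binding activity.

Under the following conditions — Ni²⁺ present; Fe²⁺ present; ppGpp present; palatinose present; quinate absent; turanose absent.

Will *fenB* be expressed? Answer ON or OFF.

OFF

GorR is non-functional in this strain, so it has no effect.
Quinate is absent, so FenQ is active.
With repressor FenQ bound, *lutB* is not transcribed.
So LutB is not produced.
Required activator LutB is absent, so *irpT* is not transcribed.
So IrpT is not produced.
Turanose is absent, so SibE is inactive.
Required activator SibE is absent, so *orvL* is not transcribed.
So OrvL is not produced.
Palatinose is present, so ElnZ is inactive.
Ni²⁺ is present, so LutG is inactive.
Required activator LutG is absent, so *fubL* is not transcribed.
So FubL is not produced.
Required activator OrvL is absent, so *holL* is not transcribed.
So HolL is not produced.
Fe²⁺ is present, so KepS is active.
KosX is produced constitutively and is active.
With repressor KepS bound, *vorU* is not transcribed.
So VorU is not produced.
Required activator IrpT is absent, so *fenB* is not transcribed.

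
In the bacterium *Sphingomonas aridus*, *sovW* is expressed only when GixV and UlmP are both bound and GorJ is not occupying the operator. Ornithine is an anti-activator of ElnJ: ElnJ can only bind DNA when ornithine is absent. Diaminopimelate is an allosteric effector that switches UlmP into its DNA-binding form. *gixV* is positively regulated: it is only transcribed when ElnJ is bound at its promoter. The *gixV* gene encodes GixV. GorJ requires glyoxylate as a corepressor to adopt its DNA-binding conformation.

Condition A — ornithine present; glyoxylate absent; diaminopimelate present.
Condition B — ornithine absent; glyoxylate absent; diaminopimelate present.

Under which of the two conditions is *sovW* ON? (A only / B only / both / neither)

Condition A:
Ornithine is present, so ElnJ is inactive.
Required activator ElnJ is absent, so *gixV* is not transcribed.
So GixV is not produced.
Glyoxylate is absent, so GorJ is inactive.
Diaminopimelate is present, so UlmP is active.
Required activator GixV is absent, so *sovW* is not transcribed.
→ *sovW* is OFF in A.
Condition B:
Ornithine is absent, so ElnJ is active.
No repressor is bound and ElnJ is active, so *gixV* is transcribed.
So GixV is produced and active.
Glyoxylate is absent, so GorJ is inactive.
Diaminopimelate is present, so UlmP is active.
No repressor is bound and GixV and UlmP are active, so *sovW* is transcribed.
→ *sovW* is ON in B.

B only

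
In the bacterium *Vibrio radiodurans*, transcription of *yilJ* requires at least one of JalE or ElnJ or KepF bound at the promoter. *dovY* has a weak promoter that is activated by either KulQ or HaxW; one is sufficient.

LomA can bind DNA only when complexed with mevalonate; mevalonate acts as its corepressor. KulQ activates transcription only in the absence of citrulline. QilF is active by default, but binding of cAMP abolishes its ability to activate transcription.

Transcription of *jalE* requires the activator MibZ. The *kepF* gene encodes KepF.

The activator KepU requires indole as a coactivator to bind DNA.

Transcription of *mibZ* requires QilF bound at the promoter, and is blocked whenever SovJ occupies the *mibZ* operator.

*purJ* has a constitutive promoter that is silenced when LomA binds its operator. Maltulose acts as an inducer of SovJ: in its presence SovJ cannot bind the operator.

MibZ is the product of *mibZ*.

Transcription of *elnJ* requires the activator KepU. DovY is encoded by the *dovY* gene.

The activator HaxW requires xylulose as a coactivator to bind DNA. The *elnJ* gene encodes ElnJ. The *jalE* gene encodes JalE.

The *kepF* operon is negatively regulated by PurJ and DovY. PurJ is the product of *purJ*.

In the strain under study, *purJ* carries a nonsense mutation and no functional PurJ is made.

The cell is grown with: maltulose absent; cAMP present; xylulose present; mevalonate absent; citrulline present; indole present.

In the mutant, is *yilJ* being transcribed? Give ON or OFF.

ON

cAMP is present, so QilF is inactive.
Maltulose is absent, so SovJ is active.
With repressor SovJ bound, *mibZ* is not transcribed.
So MibZ is not produced.
Required activator MibZ is absent, so *jalE* is not transcribed.
So JalE is not produced.
Indole is present, so KepU is active.
No repressor is bound and KepU is active, so *elnJ* is transcribed.
So ElnJ is produced and active.
PurJ is non-functional in this strain, so it has no effect.
Citrulline is present, so KulQ is inactive.
Xylulose is present, so HaxW is active.
Activator HaxW is present, so *dovY* is transcribed.
So DovY is produced and active.
With repressor DovY bound, *kepF* is not transcribed.
So KepF is not produced.
Activator ElnJ is present, so *yilJ* is transcribed.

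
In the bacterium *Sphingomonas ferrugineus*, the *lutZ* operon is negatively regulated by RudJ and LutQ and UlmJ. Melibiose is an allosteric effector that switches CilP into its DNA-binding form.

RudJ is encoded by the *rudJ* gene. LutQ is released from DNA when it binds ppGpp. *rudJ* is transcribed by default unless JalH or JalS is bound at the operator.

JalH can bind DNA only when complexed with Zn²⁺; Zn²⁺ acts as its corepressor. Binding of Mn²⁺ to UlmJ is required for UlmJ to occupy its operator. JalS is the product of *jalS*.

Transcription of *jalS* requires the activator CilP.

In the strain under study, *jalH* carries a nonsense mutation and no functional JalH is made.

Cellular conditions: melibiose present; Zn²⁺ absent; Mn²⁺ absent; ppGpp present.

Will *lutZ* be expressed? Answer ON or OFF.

ON

JalH is non-functional in this strain, so it has no effect.
Melibiose is present, so CilP is active.
No repressor is bound and CilP is active, so *jalS* is transcribed.
So JalS is produced and active.
With repressor JalS bound, *rudJ* is not transcribed.
So RudJ is not produced.
ppGpp is present, so LutQ is inactive.
Mn²⁺ is absent, so UlmJ is inactive.
With no repressor bound, *lutZ* is transcribed.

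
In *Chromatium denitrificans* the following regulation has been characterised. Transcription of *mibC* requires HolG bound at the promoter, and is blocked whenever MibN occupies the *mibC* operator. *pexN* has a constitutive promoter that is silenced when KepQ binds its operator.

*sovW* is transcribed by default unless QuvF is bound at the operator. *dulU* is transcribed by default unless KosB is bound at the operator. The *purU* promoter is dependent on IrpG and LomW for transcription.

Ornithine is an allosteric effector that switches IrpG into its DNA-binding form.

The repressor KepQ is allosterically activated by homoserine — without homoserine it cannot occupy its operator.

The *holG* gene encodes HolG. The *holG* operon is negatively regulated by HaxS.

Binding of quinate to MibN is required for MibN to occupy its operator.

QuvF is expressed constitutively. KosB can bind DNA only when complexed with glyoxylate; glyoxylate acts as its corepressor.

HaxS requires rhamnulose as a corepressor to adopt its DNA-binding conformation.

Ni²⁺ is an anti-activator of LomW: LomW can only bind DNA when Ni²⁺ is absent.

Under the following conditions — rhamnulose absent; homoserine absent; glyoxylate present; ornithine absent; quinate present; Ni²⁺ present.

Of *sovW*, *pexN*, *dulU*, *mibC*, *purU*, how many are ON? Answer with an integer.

1

QuvF is produced constitutively and is active.
With repressor QuvF bound, *sovW* is not transcribed.
→ *sovW* is OFF.
Homoserine is absent, so KepQ is inactive.
With no repressor bound, *pexN* is transcribed.
→ *pexN* is ON.
Glyoxylate is present, so KosB is active.
With repressor KosB bound, *dulU* is not transcribed.
→ *dulU* is OFF.
Rhamnulose is absent, so HaxS is inactive.
With no repressor bound, *holG* is transcribed.
So HolG is produced and active.
Quinate is present, so MibN is active.
With repressor MibN bound, *mibC* is not transcribed.
→ *mibC* is OFF.
Ornithine is absent, so IrpG is inactive.
Ni²⁺ is present, so LomW is inactive.
Required activator IrpG is absent, so *purU* is not transcribed.
→ *purU* is OFF.
1 of the 5 genes is transcribed.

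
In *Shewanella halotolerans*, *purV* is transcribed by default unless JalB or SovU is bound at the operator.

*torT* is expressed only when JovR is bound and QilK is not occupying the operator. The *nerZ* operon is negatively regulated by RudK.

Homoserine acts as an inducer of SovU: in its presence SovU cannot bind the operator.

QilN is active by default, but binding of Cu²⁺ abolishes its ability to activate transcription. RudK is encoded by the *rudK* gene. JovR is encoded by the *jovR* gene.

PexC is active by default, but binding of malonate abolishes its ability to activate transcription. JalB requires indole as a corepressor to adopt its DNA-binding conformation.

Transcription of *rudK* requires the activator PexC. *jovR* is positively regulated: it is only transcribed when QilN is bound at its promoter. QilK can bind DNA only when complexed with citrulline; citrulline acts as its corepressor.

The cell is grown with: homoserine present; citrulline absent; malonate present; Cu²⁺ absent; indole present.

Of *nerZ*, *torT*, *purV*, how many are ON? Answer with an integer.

2

Malonate is present, so PexC is inactive.
Required activator PexC is absent, so *rudK* is not transcribed.
So RudK is not produced.
With no repressor bound, *nerZ* is transcribed.
→ *nerZ* is ON.
Cu²⁺ is absent, so QilN is active.
No repressor is bound and QilN is active, so *jovR* is transcribed.
So JovR is produced and active.
Citrulline is absent, so QilK is inactive.
No repressor is bound and JovR is active, so *torT* is transcribed.
→ *torT* is ON.
Indole is present, so JalB is active.
Homoserine is present, so SovU is inactive.
With repressor JalB bound, *purV* is not transcribed.
→ *purV* is OFF.
2 of the 3 genes are transcribed.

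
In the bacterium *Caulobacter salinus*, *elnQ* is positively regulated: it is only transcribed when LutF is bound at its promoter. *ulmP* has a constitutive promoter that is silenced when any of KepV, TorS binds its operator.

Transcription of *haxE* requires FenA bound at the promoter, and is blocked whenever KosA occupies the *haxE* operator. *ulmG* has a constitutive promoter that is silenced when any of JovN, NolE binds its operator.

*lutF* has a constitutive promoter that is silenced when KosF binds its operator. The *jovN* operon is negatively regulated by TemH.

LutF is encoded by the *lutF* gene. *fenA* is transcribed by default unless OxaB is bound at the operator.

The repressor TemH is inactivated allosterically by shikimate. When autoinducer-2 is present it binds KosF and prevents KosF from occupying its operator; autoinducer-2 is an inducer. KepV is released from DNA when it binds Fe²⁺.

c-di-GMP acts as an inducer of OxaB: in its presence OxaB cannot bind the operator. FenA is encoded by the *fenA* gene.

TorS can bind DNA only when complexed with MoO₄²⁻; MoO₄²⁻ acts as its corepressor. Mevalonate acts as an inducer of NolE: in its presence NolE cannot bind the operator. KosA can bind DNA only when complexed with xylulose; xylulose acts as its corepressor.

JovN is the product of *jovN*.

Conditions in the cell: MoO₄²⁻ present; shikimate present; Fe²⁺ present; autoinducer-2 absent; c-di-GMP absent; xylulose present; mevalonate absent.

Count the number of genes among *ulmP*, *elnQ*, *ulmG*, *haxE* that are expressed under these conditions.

Fe²⁺ is present, so KepV is inactive.
MoO₄²⁻ is present, so TorS is active.
With repressor TorS bound, *ulmP* is not transcribed.
→ *ulmP* is OFF.
Autoinducer-2 is absent, so KosF is active.
With repressor KosF bound, *lutF* is not transcribed.
So LutF is not produced.
Required activator LutF is absent, so *elnQ* is not transcribed.
→ *elnQ* is OFF.
Shikimate is present, so TemH is inactive.
With no repressor bound, *jovN* is transcribed.
So JovN is produced and active.
Mevalonate is absent, so NolE is active.
With repressor JovN bound, *ulmG* is not transcribed.
→ *ulmG* is OFF.
c-di-GMP is absent, so OxaB is active.
With repressor OxaB bound, *fenA* is not transcribed.
So FenA is not produced.
Xylulose is present, so KosA is active.
With repressor KosA bound, *haxE* is not transcribed.
→ *haxE* is OFF.
0 of the 4 genes are transcribed.

0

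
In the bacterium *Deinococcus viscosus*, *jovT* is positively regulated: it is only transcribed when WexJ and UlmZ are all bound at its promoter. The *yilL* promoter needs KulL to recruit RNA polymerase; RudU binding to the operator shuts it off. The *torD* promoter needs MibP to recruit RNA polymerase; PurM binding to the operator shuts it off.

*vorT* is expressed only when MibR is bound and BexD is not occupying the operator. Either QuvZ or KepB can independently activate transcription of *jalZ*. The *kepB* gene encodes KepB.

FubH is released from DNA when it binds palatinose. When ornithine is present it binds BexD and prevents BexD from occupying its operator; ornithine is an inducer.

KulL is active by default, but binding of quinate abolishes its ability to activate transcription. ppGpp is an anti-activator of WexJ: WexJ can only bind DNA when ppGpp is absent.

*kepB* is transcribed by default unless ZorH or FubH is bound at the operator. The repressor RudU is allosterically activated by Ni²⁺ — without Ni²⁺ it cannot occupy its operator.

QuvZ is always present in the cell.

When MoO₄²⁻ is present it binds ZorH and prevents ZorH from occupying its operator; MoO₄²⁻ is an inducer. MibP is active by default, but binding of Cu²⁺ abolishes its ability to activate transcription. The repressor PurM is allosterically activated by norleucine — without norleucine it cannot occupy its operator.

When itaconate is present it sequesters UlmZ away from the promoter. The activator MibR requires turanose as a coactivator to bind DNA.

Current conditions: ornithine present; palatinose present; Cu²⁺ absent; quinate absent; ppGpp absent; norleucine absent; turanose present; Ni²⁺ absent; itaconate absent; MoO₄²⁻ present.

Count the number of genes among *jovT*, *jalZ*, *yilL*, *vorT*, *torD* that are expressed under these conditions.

5

ppGpp is absent, so WexJ is active.
Itaconate is absent, so UlmZ is active.
No repressor is bound and WexJ and UlmZ are active, so *jovT* is transcribed.
→ *jovT* is ON.
QuvZ is produced constitutively and is active.
MoO₄²⁻ is present, so ZorH is inactive.
Palatinose is present, so FubH is inactive.
With no repressor bound, *kepB* is transcribed.
So KepB is produced and active.
Activator QuvZ is present, so *jalZ* is transcribed.
→ *jalZ* is ON.
Quinate is absent, so KulL is active.
Ni²⁺ is absent, so RudU is inactive.
No repressor is bound and KulL is active, so *yilL* is transcribed.
→ *yilL* is ON.
Turanose is present, so MibR is active.
Ornithine is present, so BexD is inactive.
No repressor is bound and MibR is active, so *vorT* is transcribed.
→ *vorT* is ON.
Cu²⁺ is absent, so MibP is active.
Norleucine is absent, so PurM is inactive.
No repressor is bound and MibP is active, so *torD* is transcribed.
→ *torD* is ON.
5 of the 5 genes are transcribed.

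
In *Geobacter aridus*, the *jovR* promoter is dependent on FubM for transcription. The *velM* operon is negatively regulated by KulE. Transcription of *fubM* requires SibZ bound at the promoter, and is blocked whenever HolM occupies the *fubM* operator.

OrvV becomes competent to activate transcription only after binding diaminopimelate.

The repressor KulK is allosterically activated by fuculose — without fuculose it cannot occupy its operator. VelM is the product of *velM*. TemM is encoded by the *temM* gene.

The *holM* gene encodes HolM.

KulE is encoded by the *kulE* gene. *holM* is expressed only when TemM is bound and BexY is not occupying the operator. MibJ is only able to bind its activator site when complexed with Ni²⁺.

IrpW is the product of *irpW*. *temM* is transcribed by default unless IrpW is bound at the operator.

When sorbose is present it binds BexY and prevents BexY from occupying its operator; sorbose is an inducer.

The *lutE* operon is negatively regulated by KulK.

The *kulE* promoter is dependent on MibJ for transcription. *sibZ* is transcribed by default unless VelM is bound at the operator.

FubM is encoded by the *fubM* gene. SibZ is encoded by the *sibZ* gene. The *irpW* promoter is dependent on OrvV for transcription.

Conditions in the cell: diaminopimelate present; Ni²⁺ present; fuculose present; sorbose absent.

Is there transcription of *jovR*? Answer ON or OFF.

Ni²⁺ is present, so MibJ is active.
No repressor is bound and MibJ is active, so *kulE* is transcribed.
So KulE is produced and active.
With repressor KulE bound, *velM* is not transcribed.
So VelM is not produced.
With no repressor bound, *sibZ* is transcribed.
So SibZ is produced and active.
Sorbose is absent, so BexY is active.
Diaminopimelate is present, so OrvV is active.
No repressor is bound and OrvV is active, so *irpW* is transcribed.
So IrpW is produced and active.
With repressor IrpW bound, *temM* is not transcribed.
So TemM is not produced.
With repressor BexY bound, *holM* is not transcribed.
So HolM is not produced.
No repressor is bound and SibZ is active, so *fubM* is transcribed.
So FubM is produced and active.
No repressor is bound and FubM is active, so *jovR* is transcribed.

ON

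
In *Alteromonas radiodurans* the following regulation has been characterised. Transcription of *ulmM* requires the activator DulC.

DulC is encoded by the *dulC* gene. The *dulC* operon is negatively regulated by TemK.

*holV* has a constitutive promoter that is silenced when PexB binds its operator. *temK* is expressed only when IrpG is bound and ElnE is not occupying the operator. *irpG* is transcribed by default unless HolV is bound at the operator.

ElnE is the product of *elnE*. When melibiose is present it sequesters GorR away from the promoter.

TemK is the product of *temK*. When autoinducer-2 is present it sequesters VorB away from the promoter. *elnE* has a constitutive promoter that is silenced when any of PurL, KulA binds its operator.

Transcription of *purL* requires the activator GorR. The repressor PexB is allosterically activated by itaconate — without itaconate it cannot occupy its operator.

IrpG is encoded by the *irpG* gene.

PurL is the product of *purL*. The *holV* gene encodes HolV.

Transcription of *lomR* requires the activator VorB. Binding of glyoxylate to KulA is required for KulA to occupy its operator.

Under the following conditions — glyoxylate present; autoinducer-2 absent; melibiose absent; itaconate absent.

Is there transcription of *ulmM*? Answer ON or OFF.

ON

Itaconate is absent, so PexB is inactive.
With no repressor bound, *holV* is transcribed.
So HolV is produced and active.
With repressor HolV bound, *irpG* is not transcribed.
So IrpG is not produced.
Melibiose is absent, so GorR is active.
No repressor is bound and GorR is active, so *purL* is transcribed.
So PurL is produced and active.
Glyoxylate is present, so KulA is active.
With repressor PurL bound, *elnE* is not transcribed.
So ElnE is not produced.
Required activator IrpG is absent, so *temK* is not transcribed.
So TemK is not produced.
With no repressor bound, *dulC* is transcribed.
So DulC is produced and active.
No repressor is bound and DulC is active, so *ulmM* is transcribed.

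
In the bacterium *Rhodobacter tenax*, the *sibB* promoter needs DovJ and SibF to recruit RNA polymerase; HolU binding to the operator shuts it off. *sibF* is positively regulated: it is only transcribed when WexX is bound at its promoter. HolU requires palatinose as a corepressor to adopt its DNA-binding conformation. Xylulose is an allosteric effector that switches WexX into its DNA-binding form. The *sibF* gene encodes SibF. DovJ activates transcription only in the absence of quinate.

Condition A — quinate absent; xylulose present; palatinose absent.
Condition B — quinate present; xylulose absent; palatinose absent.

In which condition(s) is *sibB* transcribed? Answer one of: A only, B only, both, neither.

A only

Condition A:
Quinate is absent, so DovJ is active.
Xylulose is present, so WexX is active.
No repressor is bound and WexX is active, so *sibF* is transcribed.
So SibF is produced and active.
Palatinose is absent, so HolU is inactive.
No repressor is bound and DovJ and SibF are active, so *sibB* is transcribed.
→ *sibB* is ON in A.
Condition B:
Quinate is present, so DovJ is inactive.
Xylulose is absent, so WexX is inactive.
Required activator WexX is absent, so *sibF* is not transcribed.
So SibF is not produced.
Palatinose is absent, so HolU is inactive.
Required activator DovJ is absent, so *sibB* is not transcribed.
→ *sibB* is OFF in B.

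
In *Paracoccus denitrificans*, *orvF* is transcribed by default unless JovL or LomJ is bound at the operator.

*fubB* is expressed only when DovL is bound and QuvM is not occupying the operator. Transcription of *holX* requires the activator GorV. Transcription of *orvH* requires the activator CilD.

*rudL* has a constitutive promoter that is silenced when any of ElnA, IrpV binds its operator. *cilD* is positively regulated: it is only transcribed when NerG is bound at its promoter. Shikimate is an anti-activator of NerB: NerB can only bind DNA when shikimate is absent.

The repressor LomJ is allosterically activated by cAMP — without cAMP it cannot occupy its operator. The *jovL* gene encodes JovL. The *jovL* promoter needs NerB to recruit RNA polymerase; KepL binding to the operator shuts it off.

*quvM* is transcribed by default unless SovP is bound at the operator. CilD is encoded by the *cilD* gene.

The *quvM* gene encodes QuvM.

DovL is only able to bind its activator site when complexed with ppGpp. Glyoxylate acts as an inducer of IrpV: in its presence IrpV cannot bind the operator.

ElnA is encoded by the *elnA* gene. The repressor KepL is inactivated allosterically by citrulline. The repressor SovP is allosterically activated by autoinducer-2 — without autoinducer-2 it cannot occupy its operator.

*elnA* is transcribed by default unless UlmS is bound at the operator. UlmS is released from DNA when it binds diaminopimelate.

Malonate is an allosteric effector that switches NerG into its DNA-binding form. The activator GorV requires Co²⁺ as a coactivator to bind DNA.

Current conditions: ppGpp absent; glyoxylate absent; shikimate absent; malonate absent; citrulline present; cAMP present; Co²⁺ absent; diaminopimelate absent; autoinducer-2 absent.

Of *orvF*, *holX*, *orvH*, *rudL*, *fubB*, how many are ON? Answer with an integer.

0

Citrulline is present, so KepL is inactive.
Shikimate is absent, so NerB is active.
No repressor is bound and NerB is active, so *jovL* is transcribed.
So JovL is produced and active.
cAMP is present, so LomJ is active.
With repressor JovL bound, *orvF* is not transcribed.
→ *orvF* is OFF.
Co²⁺ is absent, so GorV is inactive.
Required activator GorV is absent, so *holX* is not transcribed.
→ *holX* is OFF.
Malonate is absent, so NerG is inactive.
Required activator NerG is absent, so *cilD* is not transcribed.
So CilD is not produced.
Required activator CilD is absent, so *orvH* is not transcribed.
→ *orvH* is OFF.
Diaminopimelate is absent, so UlmS is active.
With repressor UlmS bound, *elnA* is not transcribed.
So ElnA is not produced.
Glyoxylate is absent, so IrpV is active.
With repressor IrpV bound, *rudL* is not transcribed.
→ *rudL* is OFF.
ppGpp is absent, so DovL is inactive.
Autoinducer-2 is absent, so SovP is inactive.
With no repressor bound, *quvM* is transcribed.
So QuvM is produced and active.
With repressor QuvM bound, *fubB* is not transcribed.
→ *fubB* is OFF.
0 of the 5 genes are transcribed.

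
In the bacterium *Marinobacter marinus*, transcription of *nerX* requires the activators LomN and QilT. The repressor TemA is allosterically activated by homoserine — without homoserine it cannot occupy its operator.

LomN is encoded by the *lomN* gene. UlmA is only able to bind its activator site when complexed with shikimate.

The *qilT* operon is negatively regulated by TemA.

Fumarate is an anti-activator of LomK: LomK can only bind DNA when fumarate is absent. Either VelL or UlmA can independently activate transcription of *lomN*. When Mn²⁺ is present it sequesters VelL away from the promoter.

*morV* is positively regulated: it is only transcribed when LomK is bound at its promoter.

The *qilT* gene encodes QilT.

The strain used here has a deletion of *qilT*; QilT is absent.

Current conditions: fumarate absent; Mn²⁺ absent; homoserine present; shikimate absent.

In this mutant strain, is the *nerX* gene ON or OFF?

Mn²⁺ is absent, so VelL is active.
Shikimate is absent, so UlmA is inactive.
Activator VelL is present, so *lomN* is transcribed.
So LomN is produced and active.
QilT is non-functional in this strain, so it has no effect.
Required activator QilT is absent, so *nerX* is not transcribed.

OFF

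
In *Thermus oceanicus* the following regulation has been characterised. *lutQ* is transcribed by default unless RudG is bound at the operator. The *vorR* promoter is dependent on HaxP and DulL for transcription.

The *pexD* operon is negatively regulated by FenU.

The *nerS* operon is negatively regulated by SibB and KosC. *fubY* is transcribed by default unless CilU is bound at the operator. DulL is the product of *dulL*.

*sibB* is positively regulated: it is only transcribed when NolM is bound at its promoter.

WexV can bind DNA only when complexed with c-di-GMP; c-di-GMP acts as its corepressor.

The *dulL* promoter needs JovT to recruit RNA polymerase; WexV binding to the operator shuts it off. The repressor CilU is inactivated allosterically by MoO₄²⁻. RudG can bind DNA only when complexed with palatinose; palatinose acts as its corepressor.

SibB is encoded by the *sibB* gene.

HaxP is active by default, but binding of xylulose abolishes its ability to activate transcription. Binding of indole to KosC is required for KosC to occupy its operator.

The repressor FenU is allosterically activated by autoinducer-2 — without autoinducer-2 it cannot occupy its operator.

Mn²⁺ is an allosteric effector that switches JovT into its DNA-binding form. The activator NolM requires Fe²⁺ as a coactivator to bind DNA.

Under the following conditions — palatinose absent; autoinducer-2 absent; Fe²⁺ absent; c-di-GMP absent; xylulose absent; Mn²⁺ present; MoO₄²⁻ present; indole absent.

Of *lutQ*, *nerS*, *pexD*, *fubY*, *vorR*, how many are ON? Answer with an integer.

Palatinose is absent, so RudG is inactive.
With no repressor bound, *lutQ* is transcribed.
→ *lutQ* is ON.
Fe²⁺ is absent, so NolM is inactive.
Required activator NolM is absent, so *sibB* is not transcribed.
So SibB is not produced.
Indole is absent, so KosC is inactive.
With no repressor bound, *nerS* is transcribed.
→ *nerS* is ON.
Autoinducer-2 is absent, so FenU is inactive.
With no repressor bound, *pexD* is transcribed.
→ *pexD* is ON.
MoO₄²⁻ is present, so CilU is inactive.
With no repressor bound, *fubY* is transcribed.
→ *fubY* is ON.
Xylulose is absent, so HaxP is active.
c-di-GMP is absent, so WexV is inactive.
Mn²⁺ is present, so JovT is active.
No repressor is bound and JovT is active, so *dulL* is transcribed.
So DulL is produced and active.
No repressor is bound and HaxP and DulL are active, so *vorR* is transcribed.
→ *vorR* is ON.
5 of the 5 genes are transcribed.

5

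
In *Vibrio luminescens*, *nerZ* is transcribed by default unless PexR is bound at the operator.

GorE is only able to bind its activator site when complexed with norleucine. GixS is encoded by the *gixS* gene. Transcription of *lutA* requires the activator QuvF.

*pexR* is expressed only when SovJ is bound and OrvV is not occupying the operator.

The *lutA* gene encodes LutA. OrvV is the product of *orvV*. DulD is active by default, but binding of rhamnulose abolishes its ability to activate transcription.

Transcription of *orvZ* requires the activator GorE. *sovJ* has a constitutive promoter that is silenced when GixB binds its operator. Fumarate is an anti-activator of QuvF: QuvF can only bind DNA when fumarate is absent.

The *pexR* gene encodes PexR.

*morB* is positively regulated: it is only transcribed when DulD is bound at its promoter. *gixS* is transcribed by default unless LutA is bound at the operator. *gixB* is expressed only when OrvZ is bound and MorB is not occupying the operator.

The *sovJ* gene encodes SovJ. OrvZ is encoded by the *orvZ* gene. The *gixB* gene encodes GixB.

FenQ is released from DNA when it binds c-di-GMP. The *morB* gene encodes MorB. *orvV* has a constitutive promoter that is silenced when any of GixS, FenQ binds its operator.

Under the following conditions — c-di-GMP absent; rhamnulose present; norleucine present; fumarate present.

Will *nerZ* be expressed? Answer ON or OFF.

Rhamnulose is present, so DulD is inactive.
Required activator DulD is absent, so *morB* is not transcribed.
So MorB is not produced.
Norleucine is present, so GorE is active.
No repressor is bound and GorE is active, so *orvZ* is transcribed.
So OrvZ is produced and active.
No repressor is bound and OrvZ is active, so *gixB* is transcribed.
So GixB is produced and active.
With repressor GixB bound, *sovJ* is not transcribed.
So SovJ is not produced.
Fumarate is present, so QuvF is inactive.
Required activator QuvF is absent, so *lutA* is not transcribed.
So LutA is not produced.
With no repressor bound, *gixS* is transcribed.
So GixS is produced and active.
c-di-GMP is absent, so FenQ is active.
With repressor GixS bound, *orvV* is not transcribed.
So OrvV is not produced.
Required activator SovJ is absent, so *pexR* is not transcribed.
So PexR is not produced.
With no repressor bound, *nerZ* is transcribed.

ON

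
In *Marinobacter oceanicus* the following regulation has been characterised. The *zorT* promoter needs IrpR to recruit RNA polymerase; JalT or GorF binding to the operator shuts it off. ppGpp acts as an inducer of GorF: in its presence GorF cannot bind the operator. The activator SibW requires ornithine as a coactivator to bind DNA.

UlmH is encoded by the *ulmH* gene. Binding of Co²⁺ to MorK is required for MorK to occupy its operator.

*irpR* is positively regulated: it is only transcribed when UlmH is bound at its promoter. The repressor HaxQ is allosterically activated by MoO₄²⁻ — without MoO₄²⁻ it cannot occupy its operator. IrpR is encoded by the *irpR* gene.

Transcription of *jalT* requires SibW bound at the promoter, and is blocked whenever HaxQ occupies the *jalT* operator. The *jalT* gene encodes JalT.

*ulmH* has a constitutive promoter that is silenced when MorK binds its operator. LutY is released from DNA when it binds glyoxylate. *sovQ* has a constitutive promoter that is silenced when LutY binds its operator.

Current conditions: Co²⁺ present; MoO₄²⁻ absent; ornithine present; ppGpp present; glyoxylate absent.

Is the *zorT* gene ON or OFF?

OFF

Ornithine is present, so SibW is active.
MoO₄²⁻ is absent, so HaxQ is inactive.
No repressor is bound and SibW is active, so *jalT* is transcribed.
So JalT is produced and active.
ppGpp is present, so GorF is inactive.
Co²⁺ is present, so MorK is active.
With repressor MorK bound, *ulmH* is not transcribed.
So UlmH is not produced.
Required activator UlmH is absent, so *irpR* is not transcribed.
So IrpR is not produced.
With repressor JalT bound, *zorT* is not transcribed.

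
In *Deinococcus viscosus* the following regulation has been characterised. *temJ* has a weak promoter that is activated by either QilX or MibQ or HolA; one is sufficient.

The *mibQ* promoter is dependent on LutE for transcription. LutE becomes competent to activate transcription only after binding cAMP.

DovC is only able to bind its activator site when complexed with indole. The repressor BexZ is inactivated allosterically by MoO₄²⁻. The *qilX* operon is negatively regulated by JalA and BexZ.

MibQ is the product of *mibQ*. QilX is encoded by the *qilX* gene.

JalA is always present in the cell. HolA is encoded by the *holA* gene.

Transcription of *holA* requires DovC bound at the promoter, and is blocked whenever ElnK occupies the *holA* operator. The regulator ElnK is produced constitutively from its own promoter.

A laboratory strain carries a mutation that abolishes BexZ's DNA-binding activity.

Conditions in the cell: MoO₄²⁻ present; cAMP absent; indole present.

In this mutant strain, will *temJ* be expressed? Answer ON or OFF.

JalA is produced constitutively and is active.
BexZ is non-functional in this strain, so it has no effect.
With repressor JalA bound, *qilX* is not transcribed.
So QilX is not produced.
cAMP is absent, so LutE is inactive.
Required activator LutE is absent, so *mibQ* is not transcribed.
So MibQ is not produced.
Indole is present, so DovC is active.
ElnK is produced constitutively and is active.
With repressor ElnK bound, *holA* is not transcribed.
So HolA is not produced.
No activator is available at the *temJ* promoter, so *temJ* is not transcribed.

OFF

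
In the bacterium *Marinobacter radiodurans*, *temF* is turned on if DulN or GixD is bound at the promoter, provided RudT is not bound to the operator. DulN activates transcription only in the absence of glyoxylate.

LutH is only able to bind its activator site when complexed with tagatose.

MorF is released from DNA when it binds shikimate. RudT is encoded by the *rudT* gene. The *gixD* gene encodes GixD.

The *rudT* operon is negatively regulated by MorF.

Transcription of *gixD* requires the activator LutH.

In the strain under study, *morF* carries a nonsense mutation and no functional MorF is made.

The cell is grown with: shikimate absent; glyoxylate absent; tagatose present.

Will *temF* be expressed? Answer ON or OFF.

OFF

Glyoxylate is absent, so DulN is active.
Tagatose is present, so LutH is active.
No repressor is bound and LutH is active, so *gixD* is transcribed.
So GixD is produced and active.
MorF is non-functional in this strain, so it has no effect.
With no repressor bound, *rudT* is transcribed.
So RudT is produced and active.
With repressor RudT bound, *temF* is not transcribed.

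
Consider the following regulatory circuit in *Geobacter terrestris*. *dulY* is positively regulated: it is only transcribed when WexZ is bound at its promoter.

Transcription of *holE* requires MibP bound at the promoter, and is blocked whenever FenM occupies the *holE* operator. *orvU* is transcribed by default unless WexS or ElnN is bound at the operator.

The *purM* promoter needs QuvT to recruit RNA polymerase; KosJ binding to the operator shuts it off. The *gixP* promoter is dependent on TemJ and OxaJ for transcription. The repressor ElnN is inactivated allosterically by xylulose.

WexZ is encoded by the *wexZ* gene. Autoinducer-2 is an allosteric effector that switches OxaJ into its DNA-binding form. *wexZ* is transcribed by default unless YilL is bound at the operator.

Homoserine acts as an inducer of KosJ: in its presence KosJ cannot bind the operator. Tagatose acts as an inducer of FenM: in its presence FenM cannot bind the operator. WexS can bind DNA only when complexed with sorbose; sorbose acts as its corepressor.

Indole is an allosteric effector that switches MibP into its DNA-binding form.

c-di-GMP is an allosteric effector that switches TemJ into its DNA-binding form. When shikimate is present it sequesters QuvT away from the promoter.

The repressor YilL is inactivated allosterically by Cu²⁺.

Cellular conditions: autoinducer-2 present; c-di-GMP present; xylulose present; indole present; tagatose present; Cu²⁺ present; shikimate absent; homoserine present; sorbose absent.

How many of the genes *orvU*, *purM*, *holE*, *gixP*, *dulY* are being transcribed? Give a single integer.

5

Sorbose is absent, so WexS is inactive.
Xylulose is present, so ElnN is inactive.
With no repressor bound, *orvU* is transcribed.
→ *orvU* is ON.
Homoserine is present, so KosJ is inactive.
Shikimate is absent, so QuvT is active.
No repressor is bound and QuvT is active, so *purM* is transcribed.
→ *purM* is ON.
Tagatose is present, so FenM is inactive.
Indole is present, so MibP is active.
No repressor is bound and MibP is active, so *holE* is transcribed.
→ *holE* is ON.
c-di-GMP is present, so TemJ is active.
Autoinducer-2 is present, so OxaJ is active.
No repressor is bound and TemJ and OxaJ are active, so *gixP* is transcribed.
→ *gixP* is ON.
Cu²⁺ is present, so YilL is inactive.
With no repressor bound, *wexZ* is transcribed.
So WexZ is produced and active.
No repressor is bound and WexZ is active, so *dulY* is transcribed.
→ *dulY* is ON.
5 of the 5 genes are transcribed.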